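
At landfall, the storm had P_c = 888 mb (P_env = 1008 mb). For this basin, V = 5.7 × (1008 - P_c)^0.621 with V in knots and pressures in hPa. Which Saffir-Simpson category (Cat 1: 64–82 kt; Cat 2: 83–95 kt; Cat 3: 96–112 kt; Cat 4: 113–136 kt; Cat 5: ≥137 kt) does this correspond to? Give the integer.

ΔP = 1008 − 888 = 120 mb.
V ≈ 5.7 × 120^0.621 = 5.7 × 19.55 ≈ 111 kt.
111 kt falls in the Category 3 band.

3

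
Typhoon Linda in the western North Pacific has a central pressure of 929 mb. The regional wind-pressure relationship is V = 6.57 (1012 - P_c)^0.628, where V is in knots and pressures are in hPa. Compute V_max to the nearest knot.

105 kt

ΔP = 1012 − 929 = 83 mb.
83^0.628 ≈ 16.039.
V ≈ 6.57 × 16.039 ≈ 105.4 kt.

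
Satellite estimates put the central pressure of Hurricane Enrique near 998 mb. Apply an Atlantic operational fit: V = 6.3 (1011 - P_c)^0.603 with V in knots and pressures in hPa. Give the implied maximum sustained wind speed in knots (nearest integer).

30 kt

ΔP = 1011 − 998 = 13 mb.
13^0.603 ≈ 4.696.
V ≈ 6.3 × 4.696 ≈ 29.6 kt.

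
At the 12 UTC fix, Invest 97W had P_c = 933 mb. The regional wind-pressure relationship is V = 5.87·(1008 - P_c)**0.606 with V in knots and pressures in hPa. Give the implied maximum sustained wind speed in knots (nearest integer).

ΔP = 1008 − 933 = 75 mb.
75^0.606 ≈ 13.686.
V ≈ 5.87 × 13.686 ≈ 80.3 kt.

80 kt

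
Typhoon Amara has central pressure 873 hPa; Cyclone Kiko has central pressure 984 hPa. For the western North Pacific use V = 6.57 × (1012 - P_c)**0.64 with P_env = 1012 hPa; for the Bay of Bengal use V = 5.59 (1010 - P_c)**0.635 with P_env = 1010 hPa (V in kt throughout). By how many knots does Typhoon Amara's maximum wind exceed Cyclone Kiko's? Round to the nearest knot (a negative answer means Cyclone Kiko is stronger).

Typhoon Amara: ΔP = 139; V ≈ 6.57 × 139^0.64 ≈ 154.56 kt.
Cyclone Kiko: ΔP = 26; V ≈ 5.59 × 26^0.635 ≈ 44.25 kt.
Difference ≈ 154.56 − 44.25 = 110.31 → 110 kt.

110 kt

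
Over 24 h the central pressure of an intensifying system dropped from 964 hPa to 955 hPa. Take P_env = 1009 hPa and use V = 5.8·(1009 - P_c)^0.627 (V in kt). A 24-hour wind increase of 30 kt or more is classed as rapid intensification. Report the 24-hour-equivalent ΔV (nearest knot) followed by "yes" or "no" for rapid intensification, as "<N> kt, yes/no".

8 kt, no

V₁: ΔP = 45, V ≈ 5.8 × 45^0.627 ≈ 63.09 kt.
V₂: ΔP = 54, V ≈ 5.8 × 54^0.627 ≈ 70.74 kt.
ΔV over 24 h = 7.65 kt → 24 h equivalent = 7.65 × 24/24 ≈ 7.65 kt.
8 kt < 30 kt ⇒ not rapid intensification.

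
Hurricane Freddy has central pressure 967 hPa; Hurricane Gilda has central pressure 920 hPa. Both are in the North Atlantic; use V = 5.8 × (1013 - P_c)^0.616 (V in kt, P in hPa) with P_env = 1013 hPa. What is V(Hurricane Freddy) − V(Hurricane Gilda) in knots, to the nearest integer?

Hurricane Freddy: ΔP = 46; V ≈ 5.8 × 46^0.616 ≈ 61.33 kt.
Hurricane Gilda: ΔP = 93; V ≈ 5.8 × 93^0.616 ≈ 94.63 kt.
Difference ≈ 61.33 − 94.63 = -33.30 → -33 kt.

-33 kt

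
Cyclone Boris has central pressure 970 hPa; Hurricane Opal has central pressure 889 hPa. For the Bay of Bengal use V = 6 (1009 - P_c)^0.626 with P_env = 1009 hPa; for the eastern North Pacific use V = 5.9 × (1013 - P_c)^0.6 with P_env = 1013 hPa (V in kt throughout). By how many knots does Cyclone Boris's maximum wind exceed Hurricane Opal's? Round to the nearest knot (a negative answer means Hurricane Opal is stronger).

Cyclone Boris: ΔP = 39; V ≈ 6 × 39^0.626 ≈ 59.45 kt.
Hurricane Opal: ΔP = 124; V ≈ 5.9 × 124^0.6 ≈ 106.39 kt.
Difference ≈ 59.45 − 106.39 = -46.94 → -47 kt.

-47 kt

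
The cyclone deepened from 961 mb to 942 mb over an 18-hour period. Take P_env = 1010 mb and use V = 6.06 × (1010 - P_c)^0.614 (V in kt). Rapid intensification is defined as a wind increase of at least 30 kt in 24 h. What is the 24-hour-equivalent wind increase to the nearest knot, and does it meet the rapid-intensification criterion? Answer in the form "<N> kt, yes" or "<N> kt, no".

V₁: ΔP = 49, V ≈ 6.06 × 49^0.614 ≈ 66.11 kt.
V₂: ΔP = 68, V ≈ 6.06 × 68^0.614 ≈ 80.84 kt.
ΔV over 18 h = 14.73 kt → 24 h equivalent = 14.73 × 24/18 ≈ 19.64 kt.
20 kt < 30 kt ⇒ not rapid intensification.

20 kt, no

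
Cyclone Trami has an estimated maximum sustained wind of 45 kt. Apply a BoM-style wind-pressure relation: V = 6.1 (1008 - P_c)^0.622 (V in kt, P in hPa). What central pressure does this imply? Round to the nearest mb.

983 mb

ΔP = (V / 6.1)^(1/0.622) = (45/6.1)^1.608.
45/6.1 = 7.377; 7.377^1.608 ≈ 24.85 mb.
P_c = 1008 − 24.85 = 983.15 ≈ 983 mb.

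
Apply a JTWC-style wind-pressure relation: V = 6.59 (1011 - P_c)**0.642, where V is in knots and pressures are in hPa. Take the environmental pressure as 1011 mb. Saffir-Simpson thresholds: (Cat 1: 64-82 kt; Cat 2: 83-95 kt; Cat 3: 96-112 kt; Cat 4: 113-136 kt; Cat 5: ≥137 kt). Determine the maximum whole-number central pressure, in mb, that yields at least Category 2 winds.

959 mb

Category 2 begins at V = 83 kt.
Required ΔP = (83/6.59)^(1/0.642) = 12.595^1.558 ≈ 51.72 mb.
P_c ≤ 1011 − 51.72 = 959.28, so the highest integer P_c is 959 mb.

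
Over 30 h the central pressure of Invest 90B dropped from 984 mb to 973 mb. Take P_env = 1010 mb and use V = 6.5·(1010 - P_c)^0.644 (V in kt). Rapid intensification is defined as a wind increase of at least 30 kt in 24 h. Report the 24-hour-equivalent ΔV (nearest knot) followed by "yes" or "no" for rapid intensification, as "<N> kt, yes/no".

V₁: ΔP = 26, V ≈ 6.5 × 26^0.644 ≈ 52.99 kt.
V₂: ΔP = 37, V ≈ 6.5 × 37^0.644 ≈ 66.50 kt.
ΔV over 30 h = 13.51 kt → 24 h equivalent = 13.51 × 24/30 ≈ 10.81 kt.
11 kt < 30 kt ⇒ not rapid intensification.

11 kt, no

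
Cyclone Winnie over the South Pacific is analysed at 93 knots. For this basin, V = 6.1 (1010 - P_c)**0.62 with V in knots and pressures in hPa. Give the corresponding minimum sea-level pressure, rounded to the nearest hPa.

929 hPa

ΔP = (V / 6.1)^(1/0.62) = (93/6.1)^1.613.
93/6.1 = 15.246; 15.246^1.613 ≈ 80.97 hPa.
P_c = 1010 − 80.97 = 929.03 ≈ 929 hPa.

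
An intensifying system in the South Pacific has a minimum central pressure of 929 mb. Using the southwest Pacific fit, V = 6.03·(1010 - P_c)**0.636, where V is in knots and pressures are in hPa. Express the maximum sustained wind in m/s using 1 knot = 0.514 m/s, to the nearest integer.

ΔP = 1010 − 929 = 81 mb.
V ≈ 6.03 × 81^0.636 = 6.03 × 16.360 ≈ 98.654 kt.
98.654 × 0.514 ≈ 50.71 m/s → 51 m/s.

51 m/s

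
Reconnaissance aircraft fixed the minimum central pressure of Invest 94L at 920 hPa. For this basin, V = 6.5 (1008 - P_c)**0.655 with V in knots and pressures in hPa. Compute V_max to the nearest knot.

ΔP = 1008 − 920 = 88 hPa.
88^0.655 ≈ 18.777.
V ≈ 6.5 × 18.777 ≈ 122.1 kt.

122 kt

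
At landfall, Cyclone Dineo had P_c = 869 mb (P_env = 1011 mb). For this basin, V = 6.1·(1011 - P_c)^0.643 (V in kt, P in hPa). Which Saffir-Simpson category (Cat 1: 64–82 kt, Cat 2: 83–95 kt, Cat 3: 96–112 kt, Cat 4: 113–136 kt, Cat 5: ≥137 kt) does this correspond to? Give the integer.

5

ΔP = 1011 − 869 = 142 mb.
V ≈ 6.1 × 142^0.643 = 6.1 × 24.21 ≈ 148 kt.
148 kt falls in the Category 5 band.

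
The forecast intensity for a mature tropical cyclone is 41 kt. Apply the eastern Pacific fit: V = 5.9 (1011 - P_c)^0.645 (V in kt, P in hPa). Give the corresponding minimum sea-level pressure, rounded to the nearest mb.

991 mb

ΔP = (V / 5.9)^(1/0.645) = (41/5.9)^1.550.
41/5.9 = 6.949; 6.949^1.550 ≈ 20.20 mb.
P_c = 1011 − 20.20 = 990.80 ≈ 991 mb.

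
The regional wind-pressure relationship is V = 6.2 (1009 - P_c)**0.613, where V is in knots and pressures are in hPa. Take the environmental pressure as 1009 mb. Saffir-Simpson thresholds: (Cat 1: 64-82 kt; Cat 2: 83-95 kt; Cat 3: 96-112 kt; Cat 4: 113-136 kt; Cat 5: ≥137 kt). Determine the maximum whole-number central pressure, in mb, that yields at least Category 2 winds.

940 mb

Category 2 begins at V = 83 kt.
Required ΔP = (83/6.2)^(1/0.613) = 13.387^1.631 ≈ 68.86 mb.
P_c ≤ 1009 − 68.86 = 940.14, so the highest integer P_c is 940 mb.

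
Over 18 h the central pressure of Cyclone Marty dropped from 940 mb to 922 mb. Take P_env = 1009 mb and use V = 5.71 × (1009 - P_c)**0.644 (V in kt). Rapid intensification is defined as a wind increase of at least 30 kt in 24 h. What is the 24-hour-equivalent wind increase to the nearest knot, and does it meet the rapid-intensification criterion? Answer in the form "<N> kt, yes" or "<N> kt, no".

V₁: ΔP = 69, V ≈ 5.71 × 69^0.644 ≈ 87.27 kt.
V₂: ΔP = 87, V ≈ 5.71 × 87^0.644 ≈ 101.32 kt.
ΔV over 18 h = 14.05 kt → 24 h equivalent = 14.05 × 24/18 ≈ 18.73 kt.
19 kt < 30 kt ⇒ not rapid intensification.

19 kt, no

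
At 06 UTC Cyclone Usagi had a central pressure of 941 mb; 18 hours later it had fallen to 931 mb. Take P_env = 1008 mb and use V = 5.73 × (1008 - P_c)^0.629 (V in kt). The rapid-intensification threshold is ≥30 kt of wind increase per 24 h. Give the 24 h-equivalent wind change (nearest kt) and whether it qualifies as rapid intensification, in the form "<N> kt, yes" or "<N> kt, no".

10 kt, no

V₁: ΔP = 67, V ≈ 5.73 × 67^0.629 ≈ 80.68 kt.
V₂: ΔP = 77, V ≈ 5.73 × 77^0.629 ≈ 88.06 kt.
ΔV over 18 h = 7.38 kt → 24 h equivalent = 7.38 × 24/18 ≈ 9.84 kt.
10 kt < 30 kt ⇒ not rapid intensification.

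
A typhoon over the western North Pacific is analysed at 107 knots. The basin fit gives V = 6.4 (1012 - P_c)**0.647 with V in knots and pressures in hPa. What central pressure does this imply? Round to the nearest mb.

ΔP = (V / 6.4)^(1/0.647) = (107/6.4)^1.546.
107/6.4 = 16.719; 16.719^1.546 ≈ 77.73 mb.
P_c = 1012 − 77.73 = 934.27 ≈ 934 mb.

934 mb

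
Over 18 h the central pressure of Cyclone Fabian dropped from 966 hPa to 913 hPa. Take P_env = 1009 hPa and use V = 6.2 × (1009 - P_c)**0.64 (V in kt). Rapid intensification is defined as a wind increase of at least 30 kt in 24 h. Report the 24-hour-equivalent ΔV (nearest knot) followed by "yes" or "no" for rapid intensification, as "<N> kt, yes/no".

V₁: ΔP = 43, V ≈ 6.2 × 43^0.64 ≈ 68.84 kt.
V₂: ΔP = 96, V ≈ 6.2 × 96^0.64 ≈ 115.09 kt.
ΔV over 18 h = 46.25 kt → 24 h equivalent = 46.25 × 24/18 ≈ 61.67 kt.
62 kt ≥ 30 kt ⇒ rapid intensification.

62 kt, yes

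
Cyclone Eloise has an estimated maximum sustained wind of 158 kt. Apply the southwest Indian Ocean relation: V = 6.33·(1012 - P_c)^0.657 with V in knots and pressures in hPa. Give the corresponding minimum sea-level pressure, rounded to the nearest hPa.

ΔP = (V / 6.33)^(1/0.657) = (158/6.33)^1.522.
158/6.33 = 24.961; 24.961^1.522 ≈ 133.88 hPa.
P_c = 1012 − 133.88 = 878.12 ≈ 878 hPa.

878 hPa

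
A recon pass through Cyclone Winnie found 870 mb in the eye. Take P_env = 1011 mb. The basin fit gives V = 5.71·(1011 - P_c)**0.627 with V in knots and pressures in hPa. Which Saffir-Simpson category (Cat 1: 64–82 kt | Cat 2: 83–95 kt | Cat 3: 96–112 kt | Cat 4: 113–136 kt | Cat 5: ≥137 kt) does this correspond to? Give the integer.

4

ΔP = 1011 − 870 = 141 mb.
V ≈ 5.71 × 141^0.627 = 5.71 × 22.26 ≈ 127 kt.
127 kt falls in the Category 4 band.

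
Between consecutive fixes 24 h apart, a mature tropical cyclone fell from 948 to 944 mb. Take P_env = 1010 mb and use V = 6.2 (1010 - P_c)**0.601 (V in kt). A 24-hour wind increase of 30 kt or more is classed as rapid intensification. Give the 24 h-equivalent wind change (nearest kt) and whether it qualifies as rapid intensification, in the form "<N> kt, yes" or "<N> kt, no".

3 kt, no

V₁: ΔP = 62, V ≈ 6.2 × 62^0.601 ≈ 74.07 kt.
V₂: ΔP = 66, V ≈ 6.2 × 66^0.601 ≈ 76.90 kt.
ΔV over 24 h = 2.83 kt → 24 h equivalent = 2.83 × 24/24 ≈ 2.83 kt.
3 kt < 30 kt ⇒ not rapid intensification.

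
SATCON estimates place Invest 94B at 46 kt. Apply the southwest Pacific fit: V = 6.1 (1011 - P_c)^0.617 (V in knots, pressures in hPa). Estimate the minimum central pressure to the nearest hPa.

985 hPa

ΔP = (V / 6.1)^(1/0.617) = (46/6.1)^1.621.
46/6.1 = 7.541; 7.541^1.621 ≈ 26.43 hPa.
P_c = 1011 − 26.43 = 984.57 ≈ 985 hPa.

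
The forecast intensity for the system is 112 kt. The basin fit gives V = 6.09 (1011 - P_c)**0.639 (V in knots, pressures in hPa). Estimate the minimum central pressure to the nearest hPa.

916 hPa

ΔP = (V / 6.09)^(1/0.639) = (112/6.09)^1.565.
112/6.09 = 18.391; 18.391^1.565 ≈ 95.29 hPa.
P_c = 1011 − 95.29 = 915.71 ≈ 916 hPa.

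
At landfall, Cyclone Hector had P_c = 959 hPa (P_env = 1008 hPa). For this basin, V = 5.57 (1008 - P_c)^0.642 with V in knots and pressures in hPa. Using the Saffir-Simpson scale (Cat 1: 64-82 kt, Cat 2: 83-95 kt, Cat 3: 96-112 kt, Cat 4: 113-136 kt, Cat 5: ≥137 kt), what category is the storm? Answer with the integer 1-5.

ΔP = 1008 − 959 = 49 hPa.
V ≈ 5.57 × 49^0.642 = 5.57 × 12.16 ≈ 68 kt.
68 kt falls in the Category 1 band.

1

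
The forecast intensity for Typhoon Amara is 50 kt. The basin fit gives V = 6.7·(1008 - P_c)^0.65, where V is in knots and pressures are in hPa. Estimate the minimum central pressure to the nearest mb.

ΔP = (V / 6.7)^(1/0.65) = (50/6.7)^1.538.
50/6.7 = 7.463; 7.463^1.538 ≈ 22.02 mb.
P_c = 1008 − 22.02 = 985.98 ≈ 986 mb.

986 mb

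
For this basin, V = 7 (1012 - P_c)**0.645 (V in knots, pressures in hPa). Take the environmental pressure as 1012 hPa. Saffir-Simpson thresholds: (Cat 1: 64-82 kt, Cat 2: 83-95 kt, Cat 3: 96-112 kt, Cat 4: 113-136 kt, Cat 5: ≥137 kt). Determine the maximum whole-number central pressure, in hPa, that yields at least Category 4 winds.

937 hPa

Category 4 begins at V = 113 kt.
Required ΔP = (113/7)^(1/0.645) = 16.143^1.550 ≈ 74.62 hPa.
P_c ≤ 1012 − 74.62 = 937.38, so the highest integer P_c is 937 hPa.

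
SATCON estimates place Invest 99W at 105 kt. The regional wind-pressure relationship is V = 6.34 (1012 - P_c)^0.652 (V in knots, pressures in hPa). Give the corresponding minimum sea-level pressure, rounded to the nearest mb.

ΔP = (V / 6.34)^(1/0.652) = (105/6.34)^1.534.
105/6.34 = 16.562; 16.562^1.534 ≈ 74.09 mb.
P_c = 1012 − 74.09 = 937.91 ≈ 938 mb.

938 mb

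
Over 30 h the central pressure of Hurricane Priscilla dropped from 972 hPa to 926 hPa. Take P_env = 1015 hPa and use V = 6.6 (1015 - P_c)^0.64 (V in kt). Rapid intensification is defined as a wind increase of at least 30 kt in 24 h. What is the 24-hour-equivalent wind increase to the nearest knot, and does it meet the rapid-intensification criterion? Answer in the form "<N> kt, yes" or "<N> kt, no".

V₁: ΔP = 43, V ≈ 6.6 × 43^0.64 ≈ 73.28 kt.
V₂: ΔP = 89, V ≈ 6.6 × 89^0.64 ≈ 116.72 kt.
ΔV over 30 h = 43.44 kt → 24 h equivalent = 43.44 × 24/30 ≈ 34.75 kt.
35 kt ≥ 30 kt ⇒ rapid intensification.

35 kt, yes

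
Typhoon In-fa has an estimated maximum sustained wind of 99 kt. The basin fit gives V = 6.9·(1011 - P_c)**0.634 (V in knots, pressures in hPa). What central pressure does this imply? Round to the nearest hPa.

ΔP = (V / 6.9)^(1/0.634) = (99/6.9)^1.577.
99/6.9 = 14.348; 14.348^1.577 ≈ 66.77 hPa.
P_c = 1011 − 66.77 = 944.23 ≈ 944 hPa.

944 hPa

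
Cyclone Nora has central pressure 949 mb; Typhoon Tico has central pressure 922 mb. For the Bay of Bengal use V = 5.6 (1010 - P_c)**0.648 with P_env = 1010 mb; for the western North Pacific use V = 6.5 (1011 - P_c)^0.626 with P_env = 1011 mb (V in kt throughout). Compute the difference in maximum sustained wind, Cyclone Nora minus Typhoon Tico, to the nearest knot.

Cyclone Nora: ΔP = 61; V ≈ 5.6 × 61^0.648 ≈ 80.37 kt.
Typhoon Tico: ΔP = 89; V ≈ 6.5 × 89^0.626 ≈ 107.95 kt.
Difference ≈ 80.37 − 107.95 = -27.58 → -28 kt.

-28 kt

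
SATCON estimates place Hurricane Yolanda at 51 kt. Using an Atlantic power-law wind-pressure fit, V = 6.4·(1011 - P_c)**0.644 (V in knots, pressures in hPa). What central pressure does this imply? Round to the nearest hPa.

986 hPa

ΔP = (V / 6.4)^(1/0.644) = (51/6.4)^1.553.
51/6.4 = 7.969; 7.969^1.553 ≈ 25.10 hPa.
P_c = 1011 − 25.10 = 985.90 ≈ 986 hPa.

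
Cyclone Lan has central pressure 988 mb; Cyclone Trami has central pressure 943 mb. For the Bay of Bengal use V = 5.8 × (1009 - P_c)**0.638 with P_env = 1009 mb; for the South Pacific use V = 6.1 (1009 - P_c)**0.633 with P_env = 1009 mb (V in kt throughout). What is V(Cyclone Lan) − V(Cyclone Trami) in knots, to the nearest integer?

-46 kt

Cyclone Lan: ΔP = 21; V ≈ 5.8 × 21^0.638 ≈ 40.46 kt.
Cyclone Trami: ΔP = 66; V ≈ 6.1 × 66^0.633 ≈ 86.52 kt.
Difference ≈ 40.46 − 86.52 = -46.06 → -46 kt.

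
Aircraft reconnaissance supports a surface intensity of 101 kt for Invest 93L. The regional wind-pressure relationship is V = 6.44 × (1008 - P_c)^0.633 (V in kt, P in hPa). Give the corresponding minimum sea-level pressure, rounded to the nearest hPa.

931 hPa

ΔP = (V / 6.44)^(1/0.633) = (101/6.44)^1.580.
101/6.44 = 15.683; 15.683^1.580 ≈ 77.36 hPa.
P_c = 1008 − 77.36 = 930.64 ≈ 931 hPa.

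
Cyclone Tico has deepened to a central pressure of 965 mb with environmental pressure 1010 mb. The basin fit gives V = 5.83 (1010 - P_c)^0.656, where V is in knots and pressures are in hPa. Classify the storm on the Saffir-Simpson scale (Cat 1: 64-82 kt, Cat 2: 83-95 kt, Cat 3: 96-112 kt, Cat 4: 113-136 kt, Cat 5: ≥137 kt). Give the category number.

ΔP = 1010 − 965 = 45 mb.
V ≈ 5.83 × 45^0.656 = 5.83 × 12.15 ≈ 71 kt.
71 kt falls in the Category 1 band.

1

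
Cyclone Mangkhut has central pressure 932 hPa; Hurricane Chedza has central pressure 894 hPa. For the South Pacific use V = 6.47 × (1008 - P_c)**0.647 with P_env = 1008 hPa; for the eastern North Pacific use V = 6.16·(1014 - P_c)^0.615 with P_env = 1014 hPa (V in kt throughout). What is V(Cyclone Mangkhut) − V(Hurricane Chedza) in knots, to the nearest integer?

Cyclone Mangkhut: ΔP = 76; V ≈ 6.47 × 76^0.647 ≈ 106.61 kt.
Hurricane Chedza: ΔP = 120; V ≈ 6.16 × 120^0.615 ≈ 117.02 kt.
Difference ≈ 106.61 − 117.02 = -10.41 → -10 kt.

-10 kt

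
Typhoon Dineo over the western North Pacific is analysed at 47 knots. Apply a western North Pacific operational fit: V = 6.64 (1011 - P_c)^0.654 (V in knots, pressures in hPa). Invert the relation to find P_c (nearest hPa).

991 hPa

ΔP = (V / 6.64)^(1/0.654) = (47/6.64)^1.529.
47/6.64 = 7.078; 7.078^1.529 ≈ 19.93 hPa.
P_c = 1011 − 19.93 = 991.07 ≈ 991 hPa.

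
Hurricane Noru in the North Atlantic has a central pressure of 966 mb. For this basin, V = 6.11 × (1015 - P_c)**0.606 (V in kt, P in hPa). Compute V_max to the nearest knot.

ΔP = 1015 − 966 = 49 mb.
49^0.606 ≈ 10.574.
V ≈ 6.11 × 10.574 ≈ 64.6 kt.

65 kt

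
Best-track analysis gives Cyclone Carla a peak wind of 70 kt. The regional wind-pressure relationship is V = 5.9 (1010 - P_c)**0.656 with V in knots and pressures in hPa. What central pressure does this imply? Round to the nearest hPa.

967 hPa

ΔP = (V / 5.9)^(1/0.656) = (70/5.9)^1.524.
70/5.9 = 11.864; 11.864^1.524 ≈ 43.41 hPa.
P_c = 1010 − 43.41 = 966.59 ≈ 967 hPa.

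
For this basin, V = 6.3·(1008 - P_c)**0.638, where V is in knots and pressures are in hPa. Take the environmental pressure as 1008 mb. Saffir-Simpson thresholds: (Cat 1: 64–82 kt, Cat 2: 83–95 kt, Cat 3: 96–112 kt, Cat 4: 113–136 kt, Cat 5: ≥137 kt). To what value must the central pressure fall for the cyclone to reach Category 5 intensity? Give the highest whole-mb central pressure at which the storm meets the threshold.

883 mb

Category 5 begins at V = 137 kt.
Required ΔP = (137/6.3)^(1/0.638) = 21.746^1.567 ≈ 124.80 mb.
P_c ≤ 1008 − 124.80 = 883.20, so the highest integer P_c is 883 mb.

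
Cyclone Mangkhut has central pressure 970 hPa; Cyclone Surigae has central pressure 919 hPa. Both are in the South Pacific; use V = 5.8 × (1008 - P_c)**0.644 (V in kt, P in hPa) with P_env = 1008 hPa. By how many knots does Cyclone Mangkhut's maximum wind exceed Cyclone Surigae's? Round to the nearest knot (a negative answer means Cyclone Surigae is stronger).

Cyclone Mangkhut: ΔP = 38; V ≈ 5.8 × 38^0.644 ≈ 60.37 kt.
Cyclone Surigae: ΔP = 89; V ≈ 5.8 × 89^0.644 ≈ 104.43 kt.
Difference ≈ 60.37 − 104.43 = -44.06 → -44 kt.

-44 kt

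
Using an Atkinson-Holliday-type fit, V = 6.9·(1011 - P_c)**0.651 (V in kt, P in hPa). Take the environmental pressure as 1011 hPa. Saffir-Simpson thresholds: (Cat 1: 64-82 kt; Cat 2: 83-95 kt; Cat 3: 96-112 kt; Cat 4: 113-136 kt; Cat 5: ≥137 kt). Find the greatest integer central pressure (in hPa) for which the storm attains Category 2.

965 hPa

Category 2 begins at V = 83 kt.
Required ΔP = (83/6.9)^(1/0.651) = 12.029^1.536 ≈ 45.64 hPa.
P_c ≤ 1011 − 45.64 = 965.36, so the highest integer P_c is 965 hPa.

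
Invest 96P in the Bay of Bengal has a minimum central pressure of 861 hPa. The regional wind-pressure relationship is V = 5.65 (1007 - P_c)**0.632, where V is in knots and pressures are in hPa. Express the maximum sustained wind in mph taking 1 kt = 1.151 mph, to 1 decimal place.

ΔP = 1007 − 861 = 146 hPa.
V ≈ 5.65 × 146^0.632 = 5.65 × 23.328 ≈ 131.801 kt.
131.801 × 1.151 ≈ 151.70 mph → 151.7 mph.

151.7 mph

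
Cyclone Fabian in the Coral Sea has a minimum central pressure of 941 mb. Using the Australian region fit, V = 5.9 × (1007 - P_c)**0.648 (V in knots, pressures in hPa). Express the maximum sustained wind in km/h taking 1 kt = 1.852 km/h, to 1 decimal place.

165.0 km/h

ΔP = 1007 − 941 = 66 mb.
V ≈ 5.9 × 66^0.648 = 5.9 × 15.103 ≈ 89.108 kt.
89.108 × 1.852 ≈ 165.03 km/h → 165.0 km/h.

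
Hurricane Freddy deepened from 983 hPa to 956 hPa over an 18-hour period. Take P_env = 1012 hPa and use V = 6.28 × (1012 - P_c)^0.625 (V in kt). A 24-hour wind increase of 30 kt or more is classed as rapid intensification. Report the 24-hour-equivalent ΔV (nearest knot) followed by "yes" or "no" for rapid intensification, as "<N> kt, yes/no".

35 kt, yes

V₁: ΔP = 29, V ≈ 6.28 × 29^0.625 ≈ 51.52 kt.
V₂: ΔP = 56, V ≈ 6.28 × 56^0.625 ≈ 77.73 kt.
ΔV over 18 h = 26.21 kt → 24 h equivalent = 26.21 × 24/18 ≈ 34.95 kt.
35 kt ≥ 30 kt ⇒ rapid intensification.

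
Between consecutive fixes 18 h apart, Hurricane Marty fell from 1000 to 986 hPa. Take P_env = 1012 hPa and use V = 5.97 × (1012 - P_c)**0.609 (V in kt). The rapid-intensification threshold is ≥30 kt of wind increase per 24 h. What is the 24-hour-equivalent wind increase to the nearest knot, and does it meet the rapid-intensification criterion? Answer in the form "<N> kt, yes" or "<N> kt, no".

22 kt, no

V₁: ΔP = 12, V ≈ 5.97 × 12^0.609 ≈ 27.11 kt.
V₂: ΔP = 26, V ≈ 5.97 × 26^0.609 ≈ 43.42 kt.
ΔV over 18 h = 16.31 kt → 24 h equivalent = 16.31 × 24/18 ≈ 21.75 kt.
22 kt < 30 kt ⇒ not rapid intensification.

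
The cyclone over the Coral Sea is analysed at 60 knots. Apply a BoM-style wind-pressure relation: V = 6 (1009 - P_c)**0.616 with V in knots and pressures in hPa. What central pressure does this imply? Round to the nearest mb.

967 mb

ΔP = (V / 6)^(1/0.616) = (60/6)^1.623.
60/6 = 10.000; 10.000^1.623 ≈ 42.01 mb.
P_c = 1009 − 42.01 = 966.99 ≈ 967 mb.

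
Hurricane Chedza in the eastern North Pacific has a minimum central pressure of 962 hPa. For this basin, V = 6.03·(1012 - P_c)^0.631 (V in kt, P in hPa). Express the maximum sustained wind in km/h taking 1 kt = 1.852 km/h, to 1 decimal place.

131.8 km/h

ΔP = 1012 − 962 = 50 hPa.
V ≈ 6.03 × 50^0.631 = 6.03 × 11.805 ≈ 71.182 kt.
71.182 × 1.852 ≈ 131.83 km/h → 131.8 km/h.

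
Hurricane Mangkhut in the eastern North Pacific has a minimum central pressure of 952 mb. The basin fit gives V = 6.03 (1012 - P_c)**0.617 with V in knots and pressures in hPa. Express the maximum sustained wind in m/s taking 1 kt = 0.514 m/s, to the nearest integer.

ΔP = 1012 − 952 = 60 mb.
V ≈ 6.03 × 60^0.617 = 6.03 × 12.506 ≈ 75.411 kt.
75.411 × 0.514 ≈ 38.76 m/s → 39 m/s.

39 m/s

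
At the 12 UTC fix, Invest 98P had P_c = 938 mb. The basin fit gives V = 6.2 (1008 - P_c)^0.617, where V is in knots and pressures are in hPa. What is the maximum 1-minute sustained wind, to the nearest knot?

85 kt

ΔP = 1008 − 938 = 70 mb.
70^0.617 ≈ 13.754.
V ≈ 6.2 × 13.754 ≈ 85.3 kt.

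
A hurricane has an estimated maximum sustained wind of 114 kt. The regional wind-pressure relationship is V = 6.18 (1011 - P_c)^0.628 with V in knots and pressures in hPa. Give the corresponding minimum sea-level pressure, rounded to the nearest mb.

907 mb

ΔP = (V / 6.18)^(1/0.628) = (114/6.18)^1.592.
114/6.18 = 18.447; 18.447^1.592 ≈ 103.70 mb.
P_c = 1011 − 103.70 = 907.30 ≈ 907 mb.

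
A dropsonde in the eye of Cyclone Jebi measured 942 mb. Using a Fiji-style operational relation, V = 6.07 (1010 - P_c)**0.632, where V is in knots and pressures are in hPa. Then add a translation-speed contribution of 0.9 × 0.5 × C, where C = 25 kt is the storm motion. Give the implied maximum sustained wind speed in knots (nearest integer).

ΔP = 1010 − 942 = 68 mb.
68^0.632 ≈ 14.393.
V ≈ 6.07 × 14.393 ≈ 87.4 kt.
Translation term: 0.9 × 0.5 × 25 = 11.25 kt.
Corrected V ≈ 98.65 kt → 99 kt.

99 kt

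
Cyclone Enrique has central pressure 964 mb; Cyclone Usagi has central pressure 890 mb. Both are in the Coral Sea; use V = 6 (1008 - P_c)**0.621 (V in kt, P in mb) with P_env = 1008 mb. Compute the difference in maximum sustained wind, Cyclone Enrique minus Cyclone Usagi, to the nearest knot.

Cyclone Enrique: ΔP = 44; V ≈ 6 × 44^0.621 ≈ 62.91 kt.
Cyclone Usagi: ΔP = 118; V ≈ 6 × 118^0.621 ≈ 116.09 kt.
Difference ≈ 62.91 − 116.09 = -53.18 → -53 kt.

-53 kt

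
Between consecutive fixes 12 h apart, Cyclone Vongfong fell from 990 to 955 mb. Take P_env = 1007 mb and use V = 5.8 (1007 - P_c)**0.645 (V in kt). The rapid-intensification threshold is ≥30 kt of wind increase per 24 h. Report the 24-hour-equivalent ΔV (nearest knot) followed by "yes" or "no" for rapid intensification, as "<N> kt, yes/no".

76 kt, yes

V₁: ΔP = 17, V ≈ 5.8 × 17^0.645 ≈ 36.06 kt.
V₂: ΔP = 52, V ≈ 5.8 × 52^0.645 ≈ 74.17 kt.
ΔV over 12 h = 38.11 kt → 24 h equivalent = 38.11 × 24/12 ≈ 76.22 kt.
76 kt ≥ 30 kt ⇒ rapid intensification.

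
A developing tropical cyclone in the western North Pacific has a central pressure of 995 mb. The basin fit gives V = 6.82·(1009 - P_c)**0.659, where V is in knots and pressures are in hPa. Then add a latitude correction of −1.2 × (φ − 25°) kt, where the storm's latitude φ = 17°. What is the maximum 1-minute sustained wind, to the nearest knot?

ΔP = 1009 − 995 = 14 mb.
14^0.659 ≈ 5.692.
V ≈ 6.82 × 5.692 ≈ 38.8 kt.
Latitude correction: −1.2 × (17 − 25) = 9.6 kt.
Corrected V ≈ 48.4 kt → 48 kt.

48 kt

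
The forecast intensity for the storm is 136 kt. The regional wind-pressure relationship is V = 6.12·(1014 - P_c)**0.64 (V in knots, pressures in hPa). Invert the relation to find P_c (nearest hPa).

ΔP = (V / 6.12)^(1/0.64) = (136/6.12)^1.562.
136/6.12 = 22.222; 22.222^1.562 ≈ 127.16 hPa.
P_c = 1014 − 127.16 = 886.84 ≈ 887 hPa.

887 hPa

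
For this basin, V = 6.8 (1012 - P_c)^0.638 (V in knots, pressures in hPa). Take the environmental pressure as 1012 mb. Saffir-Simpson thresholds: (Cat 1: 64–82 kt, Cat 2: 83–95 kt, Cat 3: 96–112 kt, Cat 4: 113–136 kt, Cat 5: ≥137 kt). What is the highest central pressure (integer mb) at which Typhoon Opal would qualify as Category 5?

Category 5 begins at V = 137 kt.
Required ΔP = (137/6.8)^(1/0.638) = 20.147^1.567 ≈ 110.72 mb.
P_c ≤ 1012 − 110.72 = 901.28, so the highest integer P_c is 901 mb.

901 mb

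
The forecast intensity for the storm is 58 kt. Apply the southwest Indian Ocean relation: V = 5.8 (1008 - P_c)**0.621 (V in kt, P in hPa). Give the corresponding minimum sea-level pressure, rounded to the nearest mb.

ΔP = (V / 5.8)^(1/0.621) = (58/5.8)^1.610.
58/5.8 = 10.000; 10.000^1.610 ≈ 40.77 mb.
P_c = 1008 − 40.77 = 967.23 ≈ 967 mb.

967 mb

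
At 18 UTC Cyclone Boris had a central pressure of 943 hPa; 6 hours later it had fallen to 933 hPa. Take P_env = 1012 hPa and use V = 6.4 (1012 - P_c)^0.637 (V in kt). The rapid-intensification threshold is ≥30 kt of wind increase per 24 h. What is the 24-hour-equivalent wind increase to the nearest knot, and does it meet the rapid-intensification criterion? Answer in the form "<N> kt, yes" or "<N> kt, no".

V₁: ΔP = 69, V ≈ 6.4 × 69^0.637 ≈ 94.96 kt.
V₂: ΔP = 79, V ≈ 6.4 × 79^0.637 ≈ 103.51 kt.
ΔV over 6 h = 8.55 kt → 24 h equivalent = 8.55 × 24/6 ≈ 34.20 kt.
34 kt ≥ 30 kt ⇒ rapid intensification.

34 kt, yes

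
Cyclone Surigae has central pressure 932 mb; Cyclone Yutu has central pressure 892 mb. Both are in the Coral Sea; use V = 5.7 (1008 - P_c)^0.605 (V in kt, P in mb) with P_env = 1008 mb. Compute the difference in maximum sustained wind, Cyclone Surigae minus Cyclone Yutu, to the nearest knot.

Cyclone Surigae: ΔP = 76; V ≈ 5.7 × 76^0.605 ≈ 78.30 kt.
Cyclone Yutu: ΔP = 116; V ≈ 5.7 × 116^0.605 ≈ 101.13 kt.
Difference ≈ 78.30 − 101.13 = -22.83 → -23 kt.

-23 kt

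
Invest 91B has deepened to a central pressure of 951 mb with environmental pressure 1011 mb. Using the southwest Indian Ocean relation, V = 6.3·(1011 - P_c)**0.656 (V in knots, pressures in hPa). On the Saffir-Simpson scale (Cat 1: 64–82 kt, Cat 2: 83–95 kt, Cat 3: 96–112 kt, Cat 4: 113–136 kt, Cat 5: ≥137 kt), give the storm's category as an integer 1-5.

2

ΔP = 1011 − 951 = 60 mb.
V ≈ 6.3 × 60^0.656 = 6.3 × 14.67 ≈ 92 kt.
92 kt falls in the Category 2 band.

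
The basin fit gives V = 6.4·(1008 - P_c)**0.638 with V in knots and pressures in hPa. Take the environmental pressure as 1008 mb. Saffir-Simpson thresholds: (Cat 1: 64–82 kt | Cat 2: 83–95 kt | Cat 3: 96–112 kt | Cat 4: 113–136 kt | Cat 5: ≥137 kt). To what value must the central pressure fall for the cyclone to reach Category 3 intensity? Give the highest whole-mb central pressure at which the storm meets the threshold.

Category 3 begins at V = 96 kt.
Required ΔP = (96/6.4)^(1/0.638) = 15.000^1.567 ≈ 69.73 mb.
P_c ≤ 1008 − 69.73 = 938.27, so the highest integer P_c is 938 mb.

938 mb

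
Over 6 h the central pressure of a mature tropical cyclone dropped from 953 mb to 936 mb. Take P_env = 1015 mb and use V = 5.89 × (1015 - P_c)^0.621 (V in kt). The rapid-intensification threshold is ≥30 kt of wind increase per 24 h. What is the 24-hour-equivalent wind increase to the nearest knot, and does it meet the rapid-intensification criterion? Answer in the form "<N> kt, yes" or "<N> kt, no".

50 kt, yes

V₁: ΔP = 62, V ≈ 5.89 × 62^0.621 ≈ 76.42 kt.
V₂: ΔP = 79, V ≈ 5.89 × 79^0.621 ≈ 88.83 kt.
ΔV over 6 h = 12.41 kt → 24 h equivalent = 12.41 × 24/6 ≈ 49.64 kt.
50 kt ≥ 30 kt ⇒ rapid intensification.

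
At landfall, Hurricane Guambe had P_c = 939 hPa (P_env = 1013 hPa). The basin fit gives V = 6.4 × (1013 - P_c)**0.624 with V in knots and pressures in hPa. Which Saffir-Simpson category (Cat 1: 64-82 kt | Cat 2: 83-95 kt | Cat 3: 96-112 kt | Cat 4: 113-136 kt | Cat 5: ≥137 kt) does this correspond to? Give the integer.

2

ΔP = 1013 − 939 = 74 hPa.
V ≈ 6.4 × 74^0.624 = 6.4 × 14.67 ≈ 94 kt.
94 kt falls in the Category 2 band.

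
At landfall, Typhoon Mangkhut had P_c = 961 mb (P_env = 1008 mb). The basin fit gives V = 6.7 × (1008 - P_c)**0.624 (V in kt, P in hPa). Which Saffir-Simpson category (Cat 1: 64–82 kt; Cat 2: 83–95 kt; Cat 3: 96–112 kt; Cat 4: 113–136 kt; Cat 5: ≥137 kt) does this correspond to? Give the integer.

ΔP = 1008 − 961 = 47 mb.
V ≈ 6.7 × 47^0.624 = 6.7 × 11.05 ≈ 74 kt.
74 kt falls in the Category 1 band.

1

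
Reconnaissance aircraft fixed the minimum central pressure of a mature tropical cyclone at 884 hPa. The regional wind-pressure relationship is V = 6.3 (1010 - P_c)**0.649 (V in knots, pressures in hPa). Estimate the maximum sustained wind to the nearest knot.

ΔP = 1010 − 884 = 126 hPa.
126^0.649 ≈ 23.075.
V ≈ 6.3 × 23.075 ≈ 145.4 kt.

145 kt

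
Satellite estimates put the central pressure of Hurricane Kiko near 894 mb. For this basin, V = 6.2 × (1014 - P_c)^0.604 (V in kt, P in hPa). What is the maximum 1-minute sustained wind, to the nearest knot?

112 kt

ΔP = 1014 − 894 = 120 mb.
120^0.604 ≈ 18.023.
V ≈ 6.2 × 18.023 ≈ 111.7 kt.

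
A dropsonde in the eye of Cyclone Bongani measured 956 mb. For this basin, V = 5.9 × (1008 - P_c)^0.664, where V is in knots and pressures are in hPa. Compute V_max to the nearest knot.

ΔP = 1008 − 956 = 52 mb.
52^0.664 ≈ 13.786.
V ≈ 5.9 × 13.786 ≈ 81.3 kt.

81 kt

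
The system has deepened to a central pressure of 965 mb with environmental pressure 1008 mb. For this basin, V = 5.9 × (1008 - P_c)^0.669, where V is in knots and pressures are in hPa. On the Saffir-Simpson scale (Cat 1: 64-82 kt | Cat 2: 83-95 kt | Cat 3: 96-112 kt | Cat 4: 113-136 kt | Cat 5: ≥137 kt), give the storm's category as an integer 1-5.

1

ΔP = 1008 − 965 = 43 mb.
V ≈ 5.9 × 43^0.669 = 5.9 × 12.38 ≈ 73 kt.
73 kt falls in the Category 1 band.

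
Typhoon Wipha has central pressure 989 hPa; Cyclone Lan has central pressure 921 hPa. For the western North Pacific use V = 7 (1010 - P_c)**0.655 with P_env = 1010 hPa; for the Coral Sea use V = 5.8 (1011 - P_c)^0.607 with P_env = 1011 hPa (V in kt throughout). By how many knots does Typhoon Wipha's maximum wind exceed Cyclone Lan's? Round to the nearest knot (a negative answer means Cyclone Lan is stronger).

Typhoon Wipha: ΔP = 21; V ≈ 7 × 21^0.655 ≈ 51.42 kt.
Cyclone Lan: ΔP = 90; V ≈ 5.8 × 90^0.607 ≈ 89.05 kt.
Difference ≈ 51.42 − 89.05 = -37.63 → -38 kt.

-38 kt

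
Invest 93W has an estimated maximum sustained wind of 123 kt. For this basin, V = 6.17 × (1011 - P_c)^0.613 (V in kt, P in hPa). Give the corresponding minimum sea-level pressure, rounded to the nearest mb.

ΔP = (V / 6.17)^(1/0.613) = (123/6.17)^1.631.
123/6.17 = 19.935; 19.935^1.631 ≈ 131.86 mb.
P_c = 1011 − 131.86 = 879.14 ≈ 879 mb.

879 mb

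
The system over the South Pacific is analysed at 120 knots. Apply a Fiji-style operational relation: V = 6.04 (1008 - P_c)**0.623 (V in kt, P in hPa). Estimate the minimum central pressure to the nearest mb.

ΔP = (V / 6.04)^(1/0.623) = (120/6.04)^1.605.
120/6.04 = 19.868; 19.868^1.605 ≈ 121.25 mb.
P_c = 1008 − 121.25 = 886.75 ≈ 887 mb.

887 mb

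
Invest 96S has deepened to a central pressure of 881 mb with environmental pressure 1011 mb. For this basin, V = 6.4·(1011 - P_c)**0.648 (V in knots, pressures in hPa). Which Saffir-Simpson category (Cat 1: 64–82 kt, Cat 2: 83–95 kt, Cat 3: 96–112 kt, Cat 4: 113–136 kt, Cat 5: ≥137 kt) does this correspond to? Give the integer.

5

ΔP = 1011 − 881 = 130 mb.
V ≈ 6.4 × 130^0.648 = 6.4 × 23.43 ≈ 150 kt.
150 kt falls in the Category 5 band.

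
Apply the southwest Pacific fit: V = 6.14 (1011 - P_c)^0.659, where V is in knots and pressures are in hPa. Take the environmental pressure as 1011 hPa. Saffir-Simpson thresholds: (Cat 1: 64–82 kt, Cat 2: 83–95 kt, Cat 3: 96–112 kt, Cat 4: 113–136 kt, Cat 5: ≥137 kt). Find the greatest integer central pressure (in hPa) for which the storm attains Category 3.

946 hPa

Category 3 begins at V = 96 kt.
Required ΔP = (96/6.14)^(1/0.659) = 15.635^1.517 ≈ 64.86 hPa.
P_c ≤ 1011 − 64.86 = 946.14, so the highest integer P_c is 946 hPa.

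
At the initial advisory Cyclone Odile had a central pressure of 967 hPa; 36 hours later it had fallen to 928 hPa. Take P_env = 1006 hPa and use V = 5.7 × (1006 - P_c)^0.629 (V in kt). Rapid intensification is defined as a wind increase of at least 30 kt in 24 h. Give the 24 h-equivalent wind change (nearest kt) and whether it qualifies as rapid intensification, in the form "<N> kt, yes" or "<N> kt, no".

21 kt, no

V₁: ΔP = 39, V ≈ 5.7 × 39^0.629 ≈ 57.10 kt.
V₂: ΔP = 78, V ≈ 5.7 × 78^0.629 ≈ 88.31 kt.
ΔV over 36 h = 31.21 kt → 24 h equivalent = 31.21 × 24/36 ≈ 20.81 kt.
21 kt < 30 kt ⇒ not rapid intensification.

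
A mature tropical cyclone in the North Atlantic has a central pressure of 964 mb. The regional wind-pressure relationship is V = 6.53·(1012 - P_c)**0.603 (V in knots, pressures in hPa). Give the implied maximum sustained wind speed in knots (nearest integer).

ΔP = 1012 − 964 = 48 mb.
48^0.603 ≈ 10.323.
V ≈ 6.53 × 10.323 ≈ 67.4 kt.

67 kt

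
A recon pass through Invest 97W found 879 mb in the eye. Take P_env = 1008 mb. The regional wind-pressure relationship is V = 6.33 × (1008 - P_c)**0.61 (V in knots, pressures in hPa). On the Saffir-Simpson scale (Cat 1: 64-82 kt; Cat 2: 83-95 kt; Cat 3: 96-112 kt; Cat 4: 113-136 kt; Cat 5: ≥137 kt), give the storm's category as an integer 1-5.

4

ΔP = 1008 − 879 = 129 mb.
V ≈ 6.33 × 129^0.61 = 6.33 × 19.38 ≈ 123 kt.
123 kt falls in the Category 4 band.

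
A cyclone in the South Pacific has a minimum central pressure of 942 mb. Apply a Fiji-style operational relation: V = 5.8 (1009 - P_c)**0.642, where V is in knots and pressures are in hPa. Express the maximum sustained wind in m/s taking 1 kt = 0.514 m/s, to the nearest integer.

ΔP = 1009 − 942 = 67 mb.
V ≈ 5.8 × 67^0.642 = 5.8 × 14.871 ≈ 86.252 kt.
86.252 × 0.514 ≈ 44.33 m/s → 44 m/s.

44 m/s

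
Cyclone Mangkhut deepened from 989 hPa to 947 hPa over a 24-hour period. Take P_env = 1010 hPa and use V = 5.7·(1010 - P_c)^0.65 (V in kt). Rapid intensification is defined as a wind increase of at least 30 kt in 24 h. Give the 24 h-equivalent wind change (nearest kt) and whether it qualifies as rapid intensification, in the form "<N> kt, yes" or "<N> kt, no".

43 kt, yes

V₁: ΔP = 21, V ≈ 5.7 × 21^0.65 ≈ 41.24 kt.
V₂: ΔP = 63, V ≈ 5.7 × 63^0.65 ≈ 84.23 kt.
ΔV over 24 h = 42.99 kt → 24 h equivalent = 42.99 × 24/24 ≈ 42.99 kt.
43 kt ≥ 30 kt ⇒ rapid intensification.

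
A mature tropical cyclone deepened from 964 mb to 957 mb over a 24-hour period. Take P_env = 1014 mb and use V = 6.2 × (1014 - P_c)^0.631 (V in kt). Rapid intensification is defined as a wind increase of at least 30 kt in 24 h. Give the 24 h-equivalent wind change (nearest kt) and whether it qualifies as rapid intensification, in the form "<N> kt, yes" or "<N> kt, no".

V₁: ΔP = 50, V ≈ 6.2 × 50^0.631 ≈ 73.19 kt.
V₂: ΔP = 57, V ≈ 6.2 × 57^0.631 ≈ 79.50 kt.
ΔV over 24 h = 6.31 kt → 24 h equivalent = 6.31 × 24/24 ≈ 6.31 kt.
6 kt < 30 kt ⇒ not rapid intensification.

6 kt, no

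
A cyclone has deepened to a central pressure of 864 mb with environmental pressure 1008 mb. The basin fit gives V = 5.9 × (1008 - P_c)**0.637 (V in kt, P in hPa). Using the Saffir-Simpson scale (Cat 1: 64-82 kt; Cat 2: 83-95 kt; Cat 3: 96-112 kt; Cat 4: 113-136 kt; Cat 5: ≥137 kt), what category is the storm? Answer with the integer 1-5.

ΔP = 1008 − 864 = 144 mb.
V ≈ 5.9 × 144^0.637 = 5.9 × 23.71 ≈ 140 kt.
140 kt falls in the Category 5 band.

5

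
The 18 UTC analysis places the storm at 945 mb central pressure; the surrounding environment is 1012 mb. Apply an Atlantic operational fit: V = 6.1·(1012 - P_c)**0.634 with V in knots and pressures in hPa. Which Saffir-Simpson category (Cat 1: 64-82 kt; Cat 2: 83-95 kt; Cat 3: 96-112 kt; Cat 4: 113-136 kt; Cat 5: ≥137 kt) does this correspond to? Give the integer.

2

ΔP = 1012 − 945 = 67 mb.
V ≈ 6.1 × 67^0.634 = 6.1 × 14.38 ≈ 88 kt.
88 kt falls in the Category 2 band.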